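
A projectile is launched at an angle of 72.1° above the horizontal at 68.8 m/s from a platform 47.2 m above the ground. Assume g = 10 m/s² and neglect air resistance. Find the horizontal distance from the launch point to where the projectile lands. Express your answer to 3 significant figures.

291 m

Components: v_x = 68.8 cos 72.1° = 21.15 m/s, v_y = 68.8 sin 72.1° = 65.47 m/s.
Vertical: 0 = 47.2 + 65.47 t − ½(10) t² ⇒ 5.000 t² − 65.47 t − 47.2 = 0.
t = [65.47 + √(4286 + 944.0)] / 10.00 = 13.78 s.
Horizontal: R = v_x · t = 21.15 × 13.78 = 291 m.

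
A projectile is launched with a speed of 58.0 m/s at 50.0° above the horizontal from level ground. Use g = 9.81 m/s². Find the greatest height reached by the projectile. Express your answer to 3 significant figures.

101 m

Vertical component of launch velocity: v_y = 58.0 sin 50.0° = 44.43 m/s.
At the highest point the vertical velocity is zero, so v_y² = 2 g h_max.
h_max = (44.43)² / (2 × 9.81) = 1974 / 19.62 = 101 m.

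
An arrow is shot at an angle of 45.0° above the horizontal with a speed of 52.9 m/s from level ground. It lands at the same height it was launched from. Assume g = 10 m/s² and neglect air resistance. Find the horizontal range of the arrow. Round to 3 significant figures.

Components: v_x = 52.9 cos 45.0° = 37.41 m/s, v_y = 52.9 sin 45.0° = 37.41 m/s.
Time of flight (same landing height): t = 2 v_y / g = 2 × 37.41 / 10 = 7.482 s.
Range: R = v_x · t = 37.41 × 7.482 = 280 m.

280 m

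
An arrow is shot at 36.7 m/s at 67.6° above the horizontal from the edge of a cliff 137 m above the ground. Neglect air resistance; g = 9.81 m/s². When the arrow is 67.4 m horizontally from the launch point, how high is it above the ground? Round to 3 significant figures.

187 m

v_x = 36.7 cos 67.6° = 13.99 m/s, v_y0 = 36.7 sin 67.6° = 33.93 m/s.
Time to reach x = 67.4 m: t = x / v_x = 67.4 / 13.99 = 4.818 s.
y = 137 + v_y0 t − ½ g t² = 137 + 33.93×4.818 − 4.905×4.818² = 187 m.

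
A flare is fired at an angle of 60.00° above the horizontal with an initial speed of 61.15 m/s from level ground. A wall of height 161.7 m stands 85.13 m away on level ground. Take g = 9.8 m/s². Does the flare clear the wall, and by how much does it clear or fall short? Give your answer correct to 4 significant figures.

v_x = 61.15 cos 60.00° = 30.575 m/s; v_y0 = 61.15 sin 60.00° = 52.957 m/s.
Time to reach the wall: t = 85.13 / 30.575 = 2.7843 s.
Height at that point: y = 52.957×2.7843 − 4.900×2.7843² = 109.46 m.
That is 161.7 − 109.46 = 52.24 m below the top of the wall, so the flare does not clear it.

No — it falls 52.24 m short of clearing the wall.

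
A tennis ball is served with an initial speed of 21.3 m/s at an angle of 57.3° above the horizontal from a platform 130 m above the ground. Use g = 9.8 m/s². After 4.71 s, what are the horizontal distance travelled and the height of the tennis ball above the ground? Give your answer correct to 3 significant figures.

x = 54.2 m, y = 106 m

v_x = 21.3 cos 57.3° = 11.51 m/s; v_y0 = 21.3 sin 57.3° = 17.92 m/s.
x = v_x t = 11.51 × 4.71 = 54.2 m.
y = 130 + v_y0 t − ½ g t² = 106 m.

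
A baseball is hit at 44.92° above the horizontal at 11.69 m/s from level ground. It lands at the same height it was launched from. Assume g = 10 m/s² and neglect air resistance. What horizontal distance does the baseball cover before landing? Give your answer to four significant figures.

13.67 m

Components: v_x = 11.69 cos 44.92° = 8.2776 m/s, v_y = 11.69 sin 44.92° = 8.2545 m/s.
Time of flight (same landing height): t = 2 v_y / g = 2 × 8.2545 / 10 = 1.6509 s.
Range: R = v_x · t = 8.2776 × 1.6509 = 13.67 m.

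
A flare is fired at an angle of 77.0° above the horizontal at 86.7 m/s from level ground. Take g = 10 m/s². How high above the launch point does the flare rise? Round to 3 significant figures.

357 m

Vertical component of launch velocity: v_y = 86.7 sin 77.0° = 84.48 m/s.
At the highest point the vertical velocity is zero, so v_y² = 2 g h_max.
h_max = (84.48)² / (2 × 10) = 7137 / 20.00 = 357 m.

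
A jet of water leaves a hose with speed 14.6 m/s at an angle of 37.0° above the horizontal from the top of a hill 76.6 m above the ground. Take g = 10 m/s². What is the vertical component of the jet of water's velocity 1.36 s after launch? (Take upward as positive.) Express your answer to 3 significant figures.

Initial vertical component: v_y0 = 14.6 sin 37.0° = 8.786 m/s.
v_y(t) = v_y0 − g t = 8.786 − 10 × 1.36 = -4.81 m/s.

-4.81 m/s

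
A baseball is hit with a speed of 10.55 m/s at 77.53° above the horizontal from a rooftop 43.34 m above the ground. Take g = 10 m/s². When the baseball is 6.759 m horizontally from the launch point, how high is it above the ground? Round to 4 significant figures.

v_x = 10.55 cos 77.53° = 2.2780 m/s, v_y0 = 10.55 sin 77.53° = 10.301 m/s.
Time to reach x = 6.759 m: t = x / v_x = 6.759 / 2.2780 = 2.9671 s.
y = 43.34 + v_y0 t − ½ g t² = 43.34 + 10.301×2.9671 − 5.000×2.9671² = 29.89 m.

29.89 m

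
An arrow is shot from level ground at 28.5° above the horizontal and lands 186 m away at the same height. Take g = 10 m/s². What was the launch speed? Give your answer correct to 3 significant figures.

47.1 m/s

On level ground, R = v₀² sin(2θ) / g, so v₀ = √(R g / sin 2θ).
sin(2 × 28.5°) = 0.8387.
v₀ = √(186 × 10 / 0.8387) = √2218 = 47.1 m/s.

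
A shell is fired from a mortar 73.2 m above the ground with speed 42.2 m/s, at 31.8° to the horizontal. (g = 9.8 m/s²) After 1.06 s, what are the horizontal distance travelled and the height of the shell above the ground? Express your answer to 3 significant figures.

x = 38.0 m, y = 91.3 m

v_x = 42.2 cos 31.8° = 35.87 m/s; v_y0 = 42.2 sin 31.8° = 22.24 m/s.
x = v_x t = 35.87 × 1.06 = 38.0 m.
y = 73.2 + v_y0 t − ½ g t² = 91.3 m.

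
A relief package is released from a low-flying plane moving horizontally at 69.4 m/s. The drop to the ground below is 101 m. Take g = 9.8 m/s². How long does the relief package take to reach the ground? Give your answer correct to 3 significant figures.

The horizontal speed doesn't affect the fall. With v_y0 = 0, h = ½ g t².
t = √(2 × 101 / 9.8) = √20.61 = 4.54 s.

4.54 s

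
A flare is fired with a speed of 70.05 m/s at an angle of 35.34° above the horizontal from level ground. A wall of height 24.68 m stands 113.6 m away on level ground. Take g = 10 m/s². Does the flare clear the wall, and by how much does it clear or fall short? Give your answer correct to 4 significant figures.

v_x = 70.05 cos 35.34° = 57.142 m/s; v_y0 = 70.05 sin 35.34° = 40.519 m/s.
Time to reach the wall: t = 113.6 / 57.142 = 1.9880 s.
Height at that point: y = 40.519×1.9880 − 5.000×1.9880² = 60.791 m.
That is 60.791 − 24.68 = 36.11 m above the top of the wall, so the flare clears it.

Yes — it clears the wall by 36.11 m.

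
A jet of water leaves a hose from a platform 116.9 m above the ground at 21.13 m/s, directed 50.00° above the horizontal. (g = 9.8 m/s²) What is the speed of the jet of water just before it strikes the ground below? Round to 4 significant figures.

v_x = 21.13 cos 50.00° = 13.582 m/s is unchanged throughout.
For the vertical component, v_y² = v_y0² + 2 g h = (16.187)² + 2×9.8×116.9 = 2553.3, so |v_y| = 50.530 m/s.
Impact speed = √(v_x² + v_y²) = √(184.47 + 2553.3) = 52.32 m/s.

52.32 m/s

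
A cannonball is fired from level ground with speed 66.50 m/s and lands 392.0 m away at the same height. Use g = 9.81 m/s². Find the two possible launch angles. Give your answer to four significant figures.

Level-ground range: R = v₀² sin(2θ)/g ⇒ sin 2θ = R g / v₀² = 392.0×9.81/66.50² = 0.8696.
2θ = arcsin(0.8696) = 60.412° or 180° − 60.412° = 119.588°.
So θ = 30.21° or θ = 59.79°.

30.21° and 59.79°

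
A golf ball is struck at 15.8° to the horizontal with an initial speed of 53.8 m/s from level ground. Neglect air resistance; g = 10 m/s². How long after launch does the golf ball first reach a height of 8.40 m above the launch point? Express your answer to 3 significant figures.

v_y0 = 53.8 sin 15.8° = 14.65 m/s.
Set y = v_y0 t − ½ g t² = 8.40: 5.000 t² − 14.65 t + 8.40 = 0.
t = [14.65 ± √(214.6 − 168.0)] / 10 = (14.65 ± 6.826) / 10, giving t = 0.782 s or t = 2.15 s.
The golf ball is on the way up at the first time, so t = 0.782 s.

0.782 s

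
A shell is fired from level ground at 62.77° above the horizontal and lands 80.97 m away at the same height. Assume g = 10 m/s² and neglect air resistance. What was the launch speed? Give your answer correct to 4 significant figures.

31.54 m/s

On level ground, R = v₀² sin(2θ) / g, so v₀ = √(R g / sin 2θ).
sin(2 × 62.77°) = 0.8137.
v₀ = √(80.97 × 10 / 0.8137) = √995.08 = 31.54 m/s.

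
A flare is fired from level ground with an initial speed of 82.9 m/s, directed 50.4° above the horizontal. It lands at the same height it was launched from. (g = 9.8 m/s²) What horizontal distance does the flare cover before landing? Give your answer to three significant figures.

689 m

Components: v_x = 82.9 cos 50.4° = 52.84 m/s, v_y = 82.9 sin 50.4° = 63.88 m/s.
Time of flight (same landing height): t = 2 v_y / g = 2 × 63.88 / 9.8 = 13.04 s.
Range: R = v_x · t = 52.84 × 13.04 = 689 m.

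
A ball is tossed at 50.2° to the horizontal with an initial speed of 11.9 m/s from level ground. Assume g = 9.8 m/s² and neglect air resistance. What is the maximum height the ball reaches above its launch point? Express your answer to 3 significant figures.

4.26 m

Vertical component of launch velocity: v_y = 11.9 sin 50.2° = 9.143 m/s.
At the highest point the vertical velocity is zero, so v_y² = 2 g h_max.
h_max = (9.143)² / (2 × 9.8) = 83.59 / 19.60 = 4.26 m.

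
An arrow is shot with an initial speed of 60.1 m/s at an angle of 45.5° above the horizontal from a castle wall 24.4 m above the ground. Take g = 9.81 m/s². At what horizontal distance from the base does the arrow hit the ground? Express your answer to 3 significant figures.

Components: v_x = 60.1 cos 45.5° = 42.12 m/s, v_y = 60.1 sin 45.5° = 42.87 m/s.
Vertical: 0 = 24.4 + 42.87 t − ½(9.81) t² ⇒ 4.905 t² − 42.87 t − 24.4 = 0.
t = [42.87 + √(1838 + 478.7)] / 9.810 = 9.276 s.
Horizontal: R = v_x · t = 42.12 × 9.276 = 391 m.

391 m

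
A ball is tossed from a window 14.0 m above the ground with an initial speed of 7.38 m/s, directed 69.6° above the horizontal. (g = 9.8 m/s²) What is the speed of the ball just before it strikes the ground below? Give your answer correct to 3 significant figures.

18.1 m/s

v_x = 7.38 cos 69.6° = 2.572 m/s is unchanged throughout.
For the vertical component, v_y² = v_y0² + 2 g h = (6.917)² + 2×9.8×14.0 = 322.2, so |v_y| = 17.95 m/s.
Impact speed = √(v_x² + v_y²) = √(6.615 + 322.2) = 18.1 m/s.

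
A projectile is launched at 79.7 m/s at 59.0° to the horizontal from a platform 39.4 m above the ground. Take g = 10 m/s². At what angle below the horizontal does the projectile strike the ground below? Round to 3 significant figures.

60.9°

v_x = 79.7 cos 59.0° = 41.05 m/s.
At impact |v_y| = √(v_y0² + 2 g h) = √(68.32² + 2×10×39.4) = 73.86 m/s.
Angle below horizontal = arctan(|v_y| / v_x) = arctan(73.86 / 41.05) = 60.9°.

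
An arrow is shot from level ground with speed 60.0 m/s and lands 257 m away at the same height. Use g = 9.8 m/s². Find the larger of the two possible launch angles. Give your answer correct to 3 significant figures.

Level-ground range: R = v₀² sin(2θ)/g ⇒ sin 2θ = R g / v₀² = 257×9.8/60.0² = 0.6996.
2θ = arcsin(0.6996) = 44.39° or 180° − 44.39° = 135.61°.
So θ = 22.2° or θ = 67.8°.

67.8°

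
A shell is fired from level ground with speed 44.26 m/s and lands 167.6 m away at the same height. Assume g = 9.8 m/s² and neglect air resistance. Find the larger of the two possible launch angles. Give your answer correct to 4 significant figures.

61.51°

Level-ground range: R = v₀² sin(2θ)/g ⇒ sin 2θ = R g / v₀² = 167.6×9.8/44.26² = 0.8385.
2θ = arcsin(0.8385) = 56.982° or 180° − 56.982° = 123.018°.
So θ = 28.49° or θ = 61.51°.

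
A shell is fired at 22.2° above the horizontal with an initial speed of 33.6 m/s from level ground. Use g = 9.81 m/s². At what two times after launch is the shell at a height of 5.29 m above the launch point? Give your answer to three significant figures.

0.522 s and 2.07 s

v_y0 = 33.6 sin 22.2° = 12.70 m/s.
Set y = v_y0 t − ½ g t² = 5.29: 4.905 t² − 12.70 t + 5.29 = 0.
t = [12.70 ± √(161.3 − 103.8)] / 9.81 = (12.70 ± 7.583) / 9.81, giving t = 0.522 s or t = 2.07 s.
So the shell is at 5.29 m at t = 0.522 s (rising) and t = 2.07 s (falling).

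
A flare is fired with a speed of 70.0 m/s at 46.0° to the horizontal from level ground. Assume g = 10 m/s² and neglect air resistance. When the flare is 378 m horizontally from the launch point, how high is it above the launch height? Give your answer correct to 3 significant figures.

89.3 m

v_x = 70.0 cos 46.0° = 48.63 m/s, v_y0 = 70.0 sin 46.0° = 50.35 m/s.
Time to reach x = 378 m: t = x / v_x = 378 / 48.63 = 7.773 s.
y = v_y0 t − ½ g t² = 50.35×7.773 − 5.000×7.773² = 89.3 m.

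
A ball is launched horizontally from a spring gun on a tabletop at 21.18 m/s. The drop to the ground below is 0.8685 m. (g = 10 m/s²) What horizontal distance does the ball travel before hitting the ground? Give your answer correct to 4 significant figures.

8.827 m

Initial vertical velocity is zero, so the fall time comes from h = ½ g t²: t = √(2 × 0.8685 / 10) = 0.41677 s.
Horizontal motion is uniform at 21.18 m/s, so x = 21.18 × 0.41677 = 8.827 m.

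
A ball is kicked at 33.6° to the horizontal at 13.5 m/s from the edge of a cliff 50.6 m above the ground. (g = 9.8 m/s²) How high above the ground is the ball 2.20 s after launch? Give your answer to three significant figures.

43.3 m

v_y0 = 13.5 sin 33.6° = 7.471 m/s.
y(t) = 50.6 + v_y0 t − ½ g t² = 50.6 + 7.471×2.20 − ½×9.8×2.20² = 43.3 m.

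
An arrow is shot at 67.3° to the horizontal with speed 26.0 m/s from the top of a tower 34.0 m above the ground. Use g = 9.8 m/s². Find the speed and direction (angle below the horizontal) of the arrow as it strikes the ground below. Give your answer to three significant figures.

36.6 m/s at 74.1° below the horizontal

v_x = 26.0 cos 67.3° = 10.03 m/s (constant).
|v_y| at impact = √((23.99)² + 2×9.8×34.0) = 35.24 m/s.
Speed = √(10.03² + 35.24²) = 36.6 m/s; angle = arctan(35.24/10.03) = 74.1° below horizontal.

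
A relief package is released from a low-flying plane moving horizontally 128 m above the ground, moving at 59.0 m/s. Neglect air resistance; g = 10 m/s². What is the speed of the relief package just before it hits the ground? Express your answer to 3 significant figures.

Fall time: t = √(2 × 128 / 10) = 5.060 s.
At impact: v_x = 59.0 m/s (unchanged), v_y = g t = 10 × 5.060 = 50.60 m/s.
Speed = √(v_x² + v_y²) = √(3481 + 2560) = 77.7 m/s.

77.7 m/s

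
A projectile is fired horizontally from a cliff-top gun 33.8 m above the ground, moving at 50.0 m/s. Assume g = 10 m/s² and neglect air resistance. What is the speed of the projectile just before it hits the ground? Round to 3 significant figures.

56.4 m/s

Fall time: t = √(2 × 33.8 / 10) = 2.600 s.
At impact: v_x = 50.0 m/s (unchanged), v_y = g t = 10 × 2.600 = 26.00 m/s.
Speed = √(v_x² + v_y²) = √(2500 + 676.0) = 56.4 m/s.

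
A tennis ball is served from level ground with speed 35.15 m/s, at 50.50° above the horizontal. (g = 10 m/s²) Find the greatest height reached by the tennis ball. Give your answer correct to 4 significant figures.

36.78 m

Vertical component of launch velocity: v_y = 35.15 sin 50.50° = 27.123 m/s.
At the highest point the vertical velocity is zero, so v_y² = 2 g h_max.
h_max = (27.123)² / (2 × 10) = 735.66 / 20.00 = 36.78 m.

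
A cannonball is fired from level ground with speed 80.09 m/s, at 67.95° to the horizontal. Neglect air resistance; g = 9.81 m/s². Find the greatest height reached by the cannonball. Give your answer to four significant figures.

Vertical component of launch velocity: v_y = 80.09 sin 67.95° = 74.232 m/s.
At the highest point the vertical velocity is zero, so v_y² = 2 g h_max.
h_max = (74.232)² / (2 × 9.81) = 5510.4 / 19.62 = 280.9 m.

280.9 m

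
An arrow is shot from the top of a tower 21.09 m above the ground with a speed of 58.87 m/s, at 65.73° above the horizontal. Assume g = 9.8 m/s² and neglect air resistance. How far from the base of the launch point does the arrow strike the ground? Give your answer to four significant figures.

274.2 m

Components: v_x = 58.87 cos 65.73° = 24.198 m/s, v_y = 58.87 sin 65.73° = 53.667 m/s.
Vertical: 0 = 21.09 + 53.667 t − ½(9.8) t² ⇒ 4.900 t² − 53.667 t − 21.09 = 0.
t = [53.667 + √(2880.1 + 413.36)] / 9.800 = 11.332 s.
Horizontal: R = v_x · t = 24.198 × 11.332 = 274.2 m.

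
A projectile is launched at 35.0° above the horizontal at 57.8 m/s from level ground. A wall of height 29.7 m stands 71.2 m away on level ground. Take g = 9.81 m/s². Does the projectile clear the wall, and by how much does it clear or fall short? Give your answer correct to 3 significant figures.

v_x = 57.8 cos 35.0° = 47.35 m/s; v_y0 = 57.8 sin 35.0° = 33.15 m/s.
Time to reach the wall: t = 71.2 / 47.35 = 1.504 s.
Height at that point: y = 33.15×1.504 − 4.905×1.504² = 38.76 m.
That is 38.76 − 29.7 = 9.06 m above the top of the wall, so the projectile clears it.

Yes — it clears the wall by 9.06 m.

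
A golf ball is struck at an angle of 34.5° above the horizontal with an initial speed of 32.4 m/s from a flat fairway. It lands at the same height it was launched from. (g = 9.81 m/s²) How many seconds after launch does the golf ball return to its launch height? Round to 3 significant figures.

Vertical component: v_y = 32.4 sin 34.5° = 18.35 m/s.
For a projectile landing at launch height, time of flight is t = 2 v_y / g = 2 × 18.35 / 9.81 = 3.74 s.

3.74 s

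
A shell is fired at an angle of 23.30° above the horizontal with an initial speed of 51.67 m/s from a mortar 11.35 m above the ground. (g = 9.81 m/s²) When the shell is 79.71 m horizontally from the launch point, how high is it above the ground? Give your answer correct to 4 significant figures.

v_x = 51.67 cos 23.30° = 47.456 m/s, v_y0 = 51.67 sin 23.30° = 20.438 m/s.
Time to reach x = 79.71 m: t = x / v_x = 79.71 / 47.456 = 1.6797 s.
y = 11.35 + v_y0 t − ½ g t² = 11.35 + 20.438×1.6797 − 4.905×1.6797² = 31.84 m.

31.84 m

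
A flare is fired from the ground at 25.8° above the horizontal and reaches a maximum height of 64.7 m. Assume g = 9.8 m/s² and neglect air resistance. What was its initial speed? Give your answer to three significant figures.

81.8 m/s

At maximum height v_y = 0, so (v₀ sin θ)² = 2 g H.
v₀ sin 25.8° = √(2 × 9.8 × 64.7) = 35.61 m/s.
v₀ = 35.61 / sin 25.8° = 35.61 / 0.4352 = 81.8 m/s.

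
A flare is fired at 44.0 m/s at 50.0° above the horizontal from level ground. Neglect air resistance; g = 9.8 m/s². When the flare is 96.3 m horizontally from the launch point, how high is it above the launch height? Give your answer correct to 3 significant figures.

58.0 m

v_x = 44.0 cos 50.0° = 28.28 m/s, v_y0 = 44.0 sin 50.0° = 33.71 m/s.
Time to reach x = 96.3 m: t = x / v_x = 96.3 / 28.28 = 3.405 s.
y = v_y0 t − ½ g t² = 33.71×3.405 − 4.900×3.405² = 58.0 m.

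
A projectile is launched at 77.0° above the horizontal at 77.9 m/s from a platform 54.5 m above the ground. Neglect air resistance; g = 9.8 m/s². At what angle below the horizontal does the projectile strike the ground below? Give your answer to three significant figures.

78.0°

v_x = 77.9 cos 77.0° = 17.52 m/s.
At impact |v_y| = √(v_y0² + 2 g h) = √(75.90² + 2×9.8×54.5) = 82.64 m/s.
Angle below horizontal = arctan(|v_y| / v_x) = arctan(82.64 / 17.52) = 78.0°.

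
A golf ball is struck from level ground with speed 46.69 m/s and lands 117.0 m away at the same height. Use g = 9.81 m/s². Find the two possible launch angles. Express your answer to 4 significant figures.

Level-ground range: R = v₀² sin(2θ)/g ⇒ sin 2θ = R g / v₀² = 117.0×9.81/46.69² = 0.5265.
2θ = arcsin(0.5265) = 31.769° or 180° − 31.769° = 148.231°.
So θ = 15.88° or θ = 74.12°.

15.88° and 74.12°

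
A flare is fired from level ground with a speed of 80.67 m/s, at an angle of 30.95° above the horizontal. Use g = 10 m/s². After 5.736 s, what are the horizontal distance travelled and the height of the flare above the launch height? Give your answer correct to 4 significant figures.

x = 396.8 m, y = 73.47 m

v_x = 80.67 cos 30.95° = 69.184 m/s; v_y0 = 80.67 sin 30.95° = 41.488 m/s.
x = v_x t = 69.184 × 5.736 = 396.8 m.
y = v_y0 t − ½ g t² = 41.488×5.736 − 5.000×5.736² = 73.47 m.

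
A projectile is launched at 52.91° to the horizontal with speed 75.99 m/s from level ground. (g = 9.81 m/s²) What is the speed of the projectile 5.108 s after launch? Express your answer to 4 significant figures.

v_x = 75.99 cos 52.91° = 45.827 m/s (constant).
v_y(t) = 75.99 sin 52.91° − g t = 60.616 − 9.81 × 5.108 = 10.507 m/s.
Speed = √(v_x² + v_y²) = √(2100.1 + 110.40) = 47.02 m/s.

47.02 m/s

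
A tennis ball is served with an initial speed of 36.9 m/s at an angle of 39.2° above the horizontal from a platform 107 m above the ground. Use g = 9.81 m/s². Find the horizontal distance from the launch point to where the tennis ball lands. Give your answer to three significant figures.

218 m

Components: v_x = 36.9 cos 39.2° = 28.60 m/s, v_y = 36.9 sin 39.2° = 23.32 m/s.
Vertical: 0 = 107 + 23.32 t − ½(9.81) t² ⇒ 4.905 t² − 23.32 t − 107 = 0.
t = [23.32 + √(543.8 + 2099)] / 9.810 = 7.618 s.
Horizontal: R = v_x · t = 28.60 × 7.618 = 218 m.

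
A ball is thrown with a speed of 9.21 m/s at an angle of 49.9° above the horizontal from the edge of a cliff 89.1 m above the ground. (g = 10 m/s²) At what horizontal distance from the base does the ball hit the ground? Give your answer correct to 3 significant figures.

Components: v_x = 9.21 cos 49.9° = 5.932 m/s, v_y = 9.21 sin 49.9° = 7.045 m/s.
Vertical: 0 = 89.1 + 7.045 t − ½(10) t² ⇒ 5.000 t² − 7.045 t − 89.1 = 0.
t = [7.045 + √(49.63 + 1782)] / 10.00 = 4.984 s.
Horizontal: R = v_x · t = 5.932 × 4.984 = 29.6 m.

29.6 m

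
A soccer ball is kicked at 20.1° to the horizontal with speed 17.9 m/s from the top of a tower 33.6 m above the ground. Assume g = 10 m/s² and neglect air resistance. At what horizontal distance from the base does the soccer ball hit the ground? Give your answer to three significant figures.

Components: v_x = 17.9 cos 20.1° = 16.81 m/s, v_y = 17.9 sin 20.1° = 6.152 m/s.
Vertical: 0 = 33.6 + 6.152 t − ½(10) t² ⇒ 5.000 t² − 6.152 t − 33.6 = 0.
t = [6.152 + √(37.85 + 672.0)] / 10.00 = 3.280 s.
Horizontal: R = v_x · t = 16.81 × 3.280 = 55.1 m.

55.1 m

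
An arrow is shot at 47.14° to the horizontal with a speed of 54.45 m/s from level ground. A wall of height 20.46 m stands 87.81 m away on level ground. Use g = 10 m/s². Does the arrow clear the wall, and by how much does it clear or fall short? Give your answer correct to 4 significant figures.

Yes — it clears the wall by 46.06 m.

v_x = 54.45 cos 47.14° = 37.037 m/s; v_y0 = 54.45 sin 47.14° = 39.913 m/s.
Time to reach the wall: t = 87.81 / 37.037 = 2.3709 s.
Height at that point: y = 39.913×2.3709 − 5.000×2.3709² = 66.524 m.
That is 66.524 − 20.46 = 46.06 m above the top of the wall, so the arrow clears it.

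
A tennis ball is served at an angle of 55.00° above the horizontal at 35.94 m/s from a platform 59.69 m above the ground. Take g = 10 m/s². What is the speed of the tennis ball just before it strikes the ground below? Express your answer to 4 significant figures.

49.85 m/s

v_x = 35.94 cos 55.00° = 20.614 m/s is unchanged throughout.
For the vertical component, v_y² = v_y0² + 2 g h = (29.440)² + 2×10×59.69 = 2060.5, so |v_y| = 45.393 m/s.
Impact speed = √(v_x² + v_y²) = √(424.94 + 2060.5) = 49.85 m/s.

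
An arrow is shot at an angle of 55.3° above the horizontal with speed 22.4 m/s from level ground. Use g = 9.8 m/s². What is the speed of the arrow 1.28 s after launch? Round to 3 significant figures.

v_x = 22.4 cos 55.3° = 12.75 m/s (constant).
v_y(t) = 22.4 sin 55.3° − g t = 18.42 − 9.8 × 1.28 = 5.876 m/s.
Speed = √(v_x² + v_y²) = √(162.6 + 34.53) = 14.0 m/s.

14.0 m/s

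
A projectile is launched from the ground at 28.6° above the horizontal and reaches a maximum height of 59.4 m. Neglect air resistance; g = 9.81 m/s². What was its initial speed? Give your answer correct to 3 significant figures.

At maximum height v_y = 0, so (v₀ sin θ)² = 2 g H.
v₀ sin 28.6° = √(2 × 9.81 × 59.4) = 34.14 m/s.
v₀ = 34.14 / sin 28.6° = 34.14 / 0.4787 = 71.3 m/s.

71.3 m/s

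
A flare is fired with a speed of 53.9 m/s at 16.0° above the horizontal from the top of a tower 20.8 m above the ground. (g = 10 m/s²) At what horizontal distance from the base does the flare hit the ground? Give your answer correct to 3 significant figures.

208 m

Components: v_x = 53.9 cos 16.0° = 51.81 m/s, v_y = 53.9 sin 16.0° = 14.86 m/s.
Vertical: 0 = 20.8 + 14.86 t − ½(10) t² ⇒ 5.000 t² − 14.86 t − 20.8 = 0.
t = [14.86 + √(220.8 + 416.0)] / 10.00 = 4.009 s.
Horizontal: R = v_x · t = 51.81 × 4.009 = 208 m.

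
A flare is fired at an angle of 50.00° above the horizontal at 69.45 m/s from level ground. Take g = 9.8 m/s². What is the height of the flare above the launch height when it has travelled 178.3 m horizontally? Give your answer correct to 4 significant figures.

v_x = 69.45 cos 50.00° = 44.642 m/s, v_y0 = 69.45 sin 50.00° = 53.202 m/s.
Time to reach x = 178.3 m: t = x / v_x = 178.3 / 44.642 = 3.9940 s.
y = v_y0 t − ½ g t² = 53.202×3.9940 − 4.900×3.9940² = 134.3 m.

134.3 m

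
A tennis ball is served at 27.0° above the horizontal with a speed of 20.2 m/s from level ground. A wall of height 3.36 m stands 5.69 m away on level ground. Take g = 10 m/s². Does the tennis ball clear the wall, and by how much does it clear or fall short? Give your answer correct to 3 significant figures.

No — it falls 0.961 m short of clearing the wall.

v_x = 20.2 cos 27.0° = 18.00 m/s; v_y0 = 20.2 sin 27.0° = 9.171 m/s.
Time to reach the wall: t = 5.69 / 18.00 = 0.3161 s.
Height at that point: y = 9.171×0.3161 − 5.000×0.3161² = 2.399 m.
That is 3.36 − 2.399 = 0.961 m below the top of the wall, so the tennis ball does not clear it.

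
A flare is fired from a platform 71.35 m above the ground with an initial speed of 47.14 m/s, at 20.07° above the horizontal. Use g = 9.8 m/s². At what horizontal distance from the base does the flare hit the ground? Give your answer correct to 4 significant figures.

Components: v_x = 47.14 cos 20.07° = 44.277 m/s, v_y = 47.14 sin 20.07° = 16.177 m/s.
Vertical: 0 = 71.35 + 16.177 t − ½(9.8) t² ⇒ 4.900 t² − 16.177 t − 71.35 = 0.
t = [16.177 + √(261.70 + 1398.5)] / 9.800 = 5.8084 s.
Horizontal: R = v_x · t = 44.277 × 5.8084 = 257.2 m.

257.2 m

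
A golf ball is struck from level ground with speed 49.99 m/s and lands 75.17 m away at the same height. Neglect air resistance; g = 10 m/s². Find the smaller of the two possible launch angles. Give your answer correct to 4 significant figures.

8.753°

Level-ground range: R = v₀² sin(2θ)/g ⇒ sin 2θ = R g / v₀² = 75.17×10/49.99² = 0.3008.
2θ = arcsin(0.3008) = 17.506° or 180° − 17.506° = 162.494°.
So θ = 8.753° or θ = 81.25°.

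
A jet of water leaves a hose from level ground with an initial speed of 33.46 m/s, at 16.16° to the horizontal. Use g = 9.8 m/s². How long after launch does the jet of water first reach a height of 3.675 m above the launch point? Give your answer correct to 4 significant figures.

v_y0 = 33.46 sin 16.16° = 9.3126 m/s.
Set y = v_y0 t − ½ g t² = 3.675: 4.900 t² − 9.3126 t + 3.675 = 0.
t = [9.3126 ± √(86.725 − 72.030)] / 9.8 = (9.3126 ± 3.8334) / 9.8, giving t = 0.5591 s or t = 1.341 s.
The jet of water is on the way up at the first time, so t = 0.5591 s.

0.5591 s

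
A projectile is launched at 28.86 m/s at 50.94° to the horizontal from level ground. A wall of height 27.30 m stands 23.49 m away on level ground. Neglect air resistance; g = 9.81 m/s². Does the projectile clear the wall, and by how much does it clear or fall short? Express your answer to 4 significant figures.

v_x = 28.86 cos 50.94° = 18.186 m/s; v_y0 = 28.86 sin 50.94° = 22.409 m/s.
Time to reach the wall: t = 23.49 / 18.186 = 1.2917 s.
Height at that point: y = 22.409×1.2917 − 4.905×1.2917² = 20.762 m.
That is 27.30 − 20.762 = 6.538 m below the top of the wall, so the projectile does not clear it.

No — it falls 6.538 m short of clearing the wall.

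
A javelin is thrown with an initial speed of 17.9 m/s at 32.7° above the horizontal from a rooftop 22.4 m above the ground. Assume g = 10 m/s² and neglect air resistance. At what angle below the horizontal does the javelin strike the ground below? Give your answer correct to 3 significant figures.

57.1°

v_x = 17.9 cos 32.7° = 15.06 m/s.
At impact |v_y| = √(v_y0² + 2 g h) = √(9.670² + 2×10×22.4) = 23.27 m/s.
Angle below horizontal = arctan(|v_y| / v_x) = arctan(23.27 / 15.06) = 57.1°.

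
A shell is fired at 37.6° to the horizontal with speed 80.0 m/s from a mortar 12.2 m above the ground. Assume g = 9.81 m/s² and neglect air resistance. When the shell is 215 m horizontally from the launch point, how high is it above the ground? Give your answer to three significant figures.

121 m

v_x = 80.0 cos 37.6° = 63.38 m/s, v_y0 = 80.0 sin 37.6° = 48.81 m/s.
Time to reach x = 215 m: t = x / v_x = 215 / 63.38 = 3.392 s.
y = 12.2 + v_y0 t − ½ g t² = 12.2 + 48.81×3.392 − 4.905×3.392² = 121 m.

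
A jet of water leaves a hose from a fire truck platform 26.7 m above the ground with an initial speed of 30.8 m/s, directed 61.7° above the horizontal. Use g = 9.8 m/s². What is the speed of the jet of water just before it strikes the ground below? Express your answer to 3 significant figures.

v_x = 30.8 cos 61.7° = 14.60 m/s is unchanged throughout.
For the vertical component, v_y² = v_y0² + 2 g h = (27.12)² + 2×9.8×26.7 = 1259, so |v_y| = 35.48 m/s.
Impact speed = √(v_x² + v_y²) = √(213.2 + 1259) = 38.4 m/s.

38.4 m/s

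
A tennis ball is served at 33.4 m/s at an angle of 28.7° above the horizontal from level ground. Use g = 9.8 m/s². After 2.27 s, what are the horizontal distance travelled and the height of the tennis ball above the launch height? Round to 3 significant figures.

v_x = 33.4 cos 28.7° = 29.30 m/s; v_y0 = 33.4 sin 28.7° = 16.04 m/s.
x = v_x t = 29.30 × 2.27 = 66.5 m.
y = v_y0 t − ½ g t² = 16.04×2.27 − 4.900×2.27² = 11.2 m.

x = 66.5 m, y = 11.2 m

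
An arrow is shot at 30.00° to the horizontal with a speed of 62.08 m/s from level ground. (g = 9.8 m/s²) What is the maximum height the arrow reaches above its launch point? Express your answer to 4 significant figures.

Vertical component of launch velocity: v_y = 62.08 sin 30.00° = 31.040 m/s.
At the highest point the vertical velocity is zero, so v_y² = 2 g h_max.
h_max = (31.040)² / (2 × 9.8) = 963.48 / 19.60 = 49.16 m.

49.16 m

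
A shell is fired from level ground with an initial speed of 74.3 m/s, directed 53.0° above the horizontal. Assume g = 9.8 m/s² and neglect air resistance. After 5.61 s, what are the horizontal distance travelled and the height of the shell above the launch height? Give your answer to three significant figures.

v_x = 74.3 cos 53.0° = 44.71 m/s; v_y0 = 74.3 sin 53.0° = 59.34 m/s.
x = v_x t = 44.71 × 5.61 = 251 m.
y = v_y0 t − ½ g t² = 59.34×5.61 − 4.900×5.61² = 179 m.

x = 251 m, y = 179 m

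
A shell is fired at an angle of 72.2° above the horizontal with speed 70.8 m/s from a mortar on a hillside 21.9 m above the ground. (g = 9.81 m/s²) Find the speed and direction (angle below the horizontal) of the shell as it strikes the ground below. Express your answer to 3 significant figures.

v_x = 70.8 cos 72.2° = 21.64 m/s (constant).
|v_y| at impact = √((67.41)² + 2×9.81×21.9) = 70.53 m/s.
Speed = √(21.64² + 70.53²) = 73.8 m/s; angle = arctan(70.53/21.64) = 72.9° below horizontal.

73.8 m/s at 72.9° below the horizontal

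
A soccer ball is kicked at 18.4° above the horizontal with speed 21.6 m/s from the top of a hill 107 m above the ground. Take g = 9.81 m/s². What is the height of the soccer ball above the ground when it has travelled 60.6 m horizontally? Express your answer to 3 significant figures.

v_x = 21.6 cos 18.4° = 20.50 m/s, v_y0 = 21.6 sin 18.4° = 6.818 m/s.
Time to reach x = 60.6 m: t = x / v_x = 60.6 / 20.50 = 2.956 s.
y = 107 + v_y0 t − ½ g t² = 107 + 6.818×2.956 − 4.905×2.956² = 84.3 m.

84.3 m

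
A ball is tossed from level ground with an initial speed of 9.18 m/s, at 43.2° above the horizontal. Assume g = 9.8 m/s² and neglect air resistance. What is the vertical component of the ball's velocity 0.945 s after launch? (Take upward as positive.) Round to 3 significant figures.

-2.98 m/s

Initial vertical component: v_y0 = 9.18 sin 43.2° = 6.284 m/s.
v_y(t) = v_y0 − g t = 6.284 − 9.8 × 0.945 = -2.98 m/s.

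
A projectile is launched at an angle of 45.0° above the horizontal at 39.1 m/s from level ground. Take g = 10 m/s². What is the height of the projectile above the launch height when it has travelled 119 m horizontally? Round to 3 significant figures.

26.4 m

v_x = 39.1 cos 45.0° = 27.65 m/s, v_y0 = 39.1 sin 45.0° = 27.65 m/s.
Time to reach x = 119 m: t = x / v_x = 119 / 27.65 = 4.304 s.
y = v_y0 t − ½ g t² = 27.65×4.304 − 5.000×4.304² = 26.4 m.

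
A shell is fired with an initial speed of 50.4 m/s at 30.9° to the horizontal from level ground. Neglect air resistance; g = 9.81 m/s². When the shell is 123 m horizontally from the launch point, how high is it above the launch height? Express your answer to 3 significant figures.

33.9 m

v_x = 50.4 cos 30.9° = 43.25 m/s, v_y0 = 50.4 sin 30.9° = 25.88 m/s.
Time to reach x = 123 m: t = x / v_x = 123 / 43.25 = 2.844 s.
y = v_y0 t − ½ g t² = 25.88×2.844 − 4.905×2.844² = 33.9 m.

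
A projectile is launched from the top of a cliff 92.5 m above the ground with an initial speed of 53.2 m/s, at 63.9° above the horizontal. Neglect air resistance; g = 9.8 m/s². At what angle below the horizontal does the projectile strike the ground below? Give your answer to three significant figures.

v_x = 53.2 cos 63.9° = 23.40 m/s.
At impact |v_y| = √(v_y0² + 2 g h) = √(47.78² + 2×9.8×92.5) = 64.00 m/s.
Angle below horizontal = arctan(|v_y| / v_x) = arctan(64.00 / 23.40) = 69.9°.

69.9°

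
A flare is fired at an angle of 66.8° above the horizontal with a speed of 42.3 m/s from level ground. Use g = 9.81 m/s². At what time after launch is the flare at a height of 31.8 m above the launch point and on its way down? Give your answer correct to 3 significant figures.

v_y0 = 42.3 sin 66.8° = 38.88 m/s.
Set y = v_y0 t − ½ g t² = 31.8: 4.905 t² − 38.88 t + 31.8 = 0.
t = [38.88 ± √(1512 − 623.9)] / 9.81 = (38.88 ± 29.80) / 9.81, giving t = 0.926 s or t = 7.00 s.
On the way down corresponds to the larger root: t = 7.00 s.

7.00 s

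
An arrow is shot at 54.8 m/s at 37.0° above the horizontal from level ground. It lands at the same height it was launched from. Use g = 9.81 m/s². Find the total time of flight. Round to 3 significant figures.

6.72 s

Vertical component: v_y = 54.8 sin 37.0° = 32.98 m/s.
For a projectile landing at launch height, time of flight is t = 2 v_y / g = 2 × 32.98 / 9.81 = 6.72 s.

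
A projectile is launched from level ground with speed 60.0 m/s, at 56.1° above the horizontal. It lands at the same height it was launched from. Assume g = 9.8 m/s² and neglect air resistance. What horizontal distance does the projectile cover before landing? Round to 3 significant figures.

For level ground, R = v₀² sin(2θ) / g.
sin(2 × 56.1°) = sin 112.2° = 0.9259.
R = (60.0)² × 0.9259 / 9.8 = 340 m.

340 m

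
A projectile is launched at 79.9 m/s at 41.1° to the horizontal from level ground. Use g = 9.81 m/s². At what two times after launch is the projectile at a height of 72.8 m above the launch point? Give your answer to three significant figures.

v_y0 = 79.9 sin 41.1° = 52.52 m/s.
Set y = v_y0 t − ½ g t² = 72.8: 4.905 t² − 52.52 t + 72.8 = 0.
t = [52.52 ± √(2758 − 1428)] / 9.81 = (52.52 ± 36.47) / 9.81, giving t = 1.64 s or t = 9.07 s.
So the projectile is at 72.8 m at t = 1.64 s (rising) and t = 9.07 s (falling).

1.64 s and 9.07 s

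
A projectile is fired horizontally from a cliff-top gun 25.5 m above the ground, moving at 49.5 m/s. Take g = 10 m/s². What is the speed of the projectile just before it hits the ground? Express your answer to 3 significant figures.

54.4 m/s

Fall time: t = √(2 × 25.5 / 10) = 2.258 s.
At impact: v_x = 49.5 m/s (unchanged), v_y = g t = 10 × 2.258 = 22.58 m/s.
Speed = √(v_x² + v_y²) = √(2450 + 509.9) = 54.4 m/s.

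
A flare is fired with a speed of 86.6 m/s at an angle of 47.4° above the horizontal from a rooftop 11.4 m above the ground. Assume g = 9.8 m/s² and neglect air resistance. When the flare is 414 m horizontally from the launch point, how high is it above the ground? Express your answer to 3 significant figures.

v_x = 86.6 cos 47.4° = 58.62 m/s, v_y0 = 86.6 sin 47.4° = 63.75 m/s.
Time to reach x = 414 m: t = x / v_x = 414 / 58.62 = 7.062 s.
y = 11.4 + v_y0 t − ½ g t² = 11.4 + 63.75×7.062 − 4.900×7.062² = 217 m.

217 m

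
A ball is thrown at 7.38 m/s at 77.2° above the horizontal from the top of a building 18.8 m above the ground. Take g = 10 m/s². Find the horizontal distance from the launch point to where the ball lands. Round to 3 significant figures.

Components: v_x = 7.38 cos 77.2° = 1.635 m/s, v_y = 7.38 sin 77.2° = 7.197 m/s.
Vertical: 0 = 18.8 + 7.197 t − ½(10) t² ⇒ 5.000 t² − 7.197 t − 18.8 = 0.
t = [7.197 + √(51.80 + 376.0)] / 10.00 = 2.788 s.
Horizontal: R = v_x · t = 1.635 × 2.788 = 4.56 m.

4.56 m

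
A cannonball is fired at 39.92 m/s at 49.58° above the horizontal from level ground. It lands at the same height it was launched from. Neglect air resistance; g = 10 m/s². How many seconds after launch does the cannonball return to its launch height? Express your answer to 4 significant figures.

Vertical component: v_y = 39.92 sin 49.58° = 30.392 m/s.
For a projectile landing at launch height, time of flight is t = 2 v_y / g = 2 × 30.392 / 10 = 6.078 s.

6.078 s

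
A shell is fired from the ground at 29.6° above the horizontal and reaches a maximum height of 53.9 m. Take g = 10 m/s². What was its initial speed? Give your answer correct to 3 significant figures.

66.5 m/s

At maximum height v_y = 0, so (v₀ sin θ)² = 2 g H.
v₀ sin 29.6° = √(2 × 10 × 53.9) = 32.83 m/s.
v₀ = 32.83 / sin 29.6° = 32.83 / 0.4939 = 66.5 m/s.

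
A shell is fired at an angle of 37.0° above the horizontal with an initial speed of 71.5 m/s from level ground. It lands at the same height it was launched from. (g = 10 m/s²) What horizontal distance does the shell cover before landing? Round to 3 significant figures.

Components: v_x = 71.5 cos 37.0° = 57.10 m/s, v_y = 71.5 sin 37.0° = 43.03 m/s.
Time of flight (same landing height): t = 2 v_y / g = 2 × 43.03 / 10 = 8.606 s.
Range: R = v_x · t = 57.10 × 8.606 = 491 m.

491 m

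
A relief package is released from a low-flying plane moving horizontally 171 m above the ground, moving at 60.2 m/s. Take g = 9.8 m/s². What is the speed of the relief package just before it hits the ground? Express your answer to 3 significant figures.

Fall time: t = √(2 × 171 / 9.8) = 5.907 s.
At impact: v_x = 60.2 m/s (unchanged), v_y = g t = 9.8 × 5.907 = 57.89 m/s.
Speed = √(v_x² + v_y²) = √(3624 + 3351) = 83.5 m/s.

83.5 m/s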